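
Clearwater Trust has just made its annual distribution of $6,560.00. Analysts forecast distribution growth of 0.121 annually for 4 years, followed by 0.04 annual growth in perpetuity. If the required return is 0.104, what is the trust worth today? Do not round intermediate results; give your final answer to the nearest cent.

$140584.98

D_1 = 7353.76000
D_2 = 8243.56496
D_3 = 9241.03632
D_4 = 10359.20171
Terminal value at year 4: TV = D_4×(1+g_2)/(r−g_2) = 10773.56978/0.064 = 168337.02787
P_0 = D_1/(1+r)^1 + D_2/(1+r)^2 + D_3/(1+r)^3 + D_4/(1+r)^4 + TV/(1+r)^4
    = 6661.01449 + 6763.58446 + 6867.73386 + 6973.48701 + 113319.16390 = 140584.98372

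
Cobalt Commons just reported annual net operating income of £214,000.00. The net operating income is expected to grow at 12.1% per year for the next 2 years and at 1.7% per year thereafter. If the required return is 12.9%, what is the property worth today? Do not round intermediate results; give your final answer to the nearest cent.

£2339216.93

D_1 = 239894.00000
D_2 = 268921.17400
Terminal value at year 2: TV = D_2×(1+g_2)/(r−g_2) = 273492.83396/0.112 = 2441900.30320
P_0 = D_1/(1+r)^1 + D_2/(1+r)^2 + TV/(1+r)^2
    = 212483.61382 + 210977.97262 + 1915755.34068 = 2339216.92712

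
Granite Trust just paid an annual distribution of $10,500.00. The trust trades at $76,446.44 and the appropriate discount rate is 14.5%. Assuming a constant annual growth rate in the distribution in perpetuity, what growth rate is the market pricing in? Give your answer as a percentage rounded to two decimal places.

P = D₀(1+g)/(r−g) ⇒ P(r−g) = D₀(1+g) ⇒ g(P+D₀) = P·r − D₀
g = (P·r − D₀)/(P + D₀) = ($76,446.44×0.145 − $10,500.00) / ($76,446.44 + $10,500.00) = 0.006725

0.67%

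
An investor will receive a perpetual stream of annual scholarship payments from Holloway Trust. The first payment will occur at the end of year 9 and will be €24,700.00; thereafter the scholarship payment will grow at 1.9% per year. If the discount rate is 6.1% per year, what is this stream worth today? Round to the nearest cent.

Value at end of year 8: C₁ / (r − g) = €24,700.00 / (0.061 − 0.019) = €588,095.2381
Discount to today: PV = €588,095.2381 / (1 + 0.061)^8 = €588,095.2381 / 1.605917 = €366,205.27

€366205.27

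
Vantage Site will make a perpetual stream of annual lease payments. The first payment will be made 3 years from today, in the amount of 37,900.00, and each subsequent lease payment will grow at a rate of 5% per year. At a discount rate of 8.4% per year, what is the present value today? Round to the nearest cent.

Value at end of year 2: C₁ / (r − g) = 37,900.00 / (0.084 − 0.05) = 1,114,705.8824
Discount to today: PV = 1,114,705.8824 / (1 + 0.084)^2 = 1,114,705.8824 / 1.175056 = 948,640.65

948640.65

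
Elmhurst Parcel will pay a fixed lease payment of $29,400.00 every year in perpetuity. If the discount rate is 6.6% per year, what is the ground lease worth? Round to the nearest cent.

$445454.55

Level perpetuity: PV = C / r = $29,400.00 / 0.066 = $445,454.55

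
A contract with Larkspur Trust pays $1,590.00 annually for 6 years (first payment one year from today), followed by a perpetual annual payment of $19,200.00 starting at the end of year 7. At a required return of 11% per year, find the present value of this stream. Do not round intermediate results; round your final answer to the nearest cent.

$100045.68

PV of 6-year annuity: $1,590.00 × [1 − (1+0.11)^−6] / 0.11 = 6726.55519
Perpetuity value at year 6: $19,200.00 / 0.11 = 174545.45455
PV of perpetuity: 174545.45455 / (1+0.11)^6 = 93319.12775
Total PV = 6726.55519 + 93319.12775 = 100045.68294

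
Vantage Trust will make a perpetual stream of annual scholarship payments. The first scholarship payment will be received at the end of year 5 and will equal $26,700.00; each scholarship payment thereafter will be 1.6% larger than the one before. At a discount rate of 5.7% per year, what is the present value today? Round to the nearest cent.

$521707.95

Value at end of year 4: C₁ / (r − g) = $26,700.00 / (0.057 − 0.016) = $651,219.5122
Discount to today: PV = $651,219.5122 / (1 + 0.057)^4 = $651,219.5122 / 1.248245 = $521,707.95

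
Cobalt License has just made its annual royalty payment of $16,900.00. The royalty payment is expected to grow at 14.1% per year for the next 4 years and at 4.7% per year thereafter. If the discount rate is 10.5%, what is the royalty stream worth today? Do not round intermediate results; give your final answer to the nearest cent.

$420103.99

D_1 = 19282.90000
D_2 = 22001.78890
D_3 = 25104.04113
D_4 = 28643.71093
Terminal value at year 4: TV = D_4×(1+g_2)/(r−g_2) = 29989.96535/0.058 = 517068.36808
P_0 = D_1/(1+r)^1 + D_2/(1+r)^2 + D_3/(1+r)^3 + D_4/(1+r)^4 + TV/(1+r)^4
    = 17450.58824 + 18019.11419 + 18606.16225 + 19212.33586 + 346815.78704 = 420103.98757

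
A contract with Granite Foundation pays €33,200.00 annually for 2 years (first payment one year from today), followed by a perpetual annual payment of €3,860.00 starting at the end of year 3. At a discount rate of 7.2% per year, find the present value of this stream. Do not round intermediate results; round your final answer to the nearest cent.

€106511.67

PV of 2-year annuity: €33,200.00 × [1 − (1+0.072)^−2] / 0.072 = 59860.21386
Perpetuity value at year 2: €3,860.00 / 0.072 = 53611.11111
PV of perpetuity: 53611.11111 / (1+0.072)^2 = 46651.45974
Total PV = 59860.21386 + 46651.45974 = 106511.67360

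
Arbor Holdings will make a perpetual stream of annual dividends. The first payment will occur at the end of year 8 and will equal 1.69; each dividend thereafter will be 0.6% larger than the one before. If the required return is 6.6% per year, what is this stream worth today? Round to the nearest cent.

18.01

Value at end of year 7: C₁ / (r − g) = 1.69 / (0.066 − 0.006) = 28.1667
Discount to today: PV = 28.1667 / (1 + 0.066)^7 = 28.1667 / 1.564229 = 18.01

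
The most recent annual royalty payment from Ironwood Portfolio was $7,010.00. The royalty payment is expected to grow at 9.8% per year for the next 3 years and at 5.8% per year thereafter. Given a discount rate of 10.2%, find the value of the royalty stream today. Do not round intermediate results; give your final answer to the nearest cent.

D_1 = 7696.98000
D_2 = 8451.28404
D_3 = 9279.50988
Terminal value at year 3: TV = D_3×(1+g_2)/(r−g_2) = 9817.72145/0.044 = 223130.03293
P_0 = D_1/(1+r)^1 + D_2/(1+r)^2 + D_3/(1+r)^3 + TV/(1+r)^3
    = 6984.55535 + 6959.20307 + 6933.94280 + 166729.80643 = 187607.50765

$187607.51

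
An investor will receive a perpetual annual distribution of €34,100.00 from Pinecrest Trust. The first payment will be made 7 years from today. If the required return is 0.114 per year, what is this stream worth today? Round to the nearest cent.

Value at end of year 6: C / r = €34,100.00 / 0.114 = €299,122.8070
Discount to today: PV = €299,122.8070 / (1 + 0.114)^6 = €299,122.8070 / 1.911222 = €156,508.66

€156508.66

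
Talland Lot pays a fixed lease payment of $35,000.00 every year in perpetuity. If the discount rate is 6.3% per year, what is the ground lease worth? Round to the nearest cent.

$555555.56

Level perpetuity: PV = C / r = $35,000.00 / 0.063 = $555,555.56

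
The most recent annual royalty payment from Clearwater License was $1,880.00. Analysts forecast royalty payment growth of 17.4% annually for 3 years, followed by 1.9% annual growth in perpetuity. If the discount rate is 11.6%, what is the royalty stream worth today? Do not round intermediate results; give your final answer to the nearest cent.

$29238.56

D_1 = 2207.12000
D_2 = 2591.15888
D_3 = 3042.02053
Terminal value at year 3: TV = D_3×(1+g_2)/(r−g_2) = 3099.81892/0.097 = 31956.89603
P_0 = D_1/(1+r)^1 + D_2/(1+r)^2 + D_3/(1+r)^3 + TV/(1+r)^3
    = 1977.70609 + 2080.49010 + 2188.61593 + 22991.74880 = 29238.56093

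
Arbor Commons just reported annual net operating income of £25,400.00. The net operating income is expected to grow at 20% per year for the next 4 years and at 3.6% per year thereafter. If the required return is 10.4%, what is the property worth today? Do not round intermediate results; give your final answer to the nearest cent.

D_1 = 30480.00000
D_2 = 36576.00000
D_3 = 43891.20000
D_4 = 52669.44000
Terminal value at year 4: TV = D_4×(1+g_2)/(r−g_2) = 54565.53984/0.068 = 802434.40941
P_0 = D_1/(1+r)^1 + D_2/(1+r)^2 + D_3/(1+r)^3 + D_4/(1+r)^4 + TV/(1+r)^4
    = 27608.69565 + 30009.45180 + 32618.96934 + 35455.40146 + 540173.46930 = 665865.98756

£665865.99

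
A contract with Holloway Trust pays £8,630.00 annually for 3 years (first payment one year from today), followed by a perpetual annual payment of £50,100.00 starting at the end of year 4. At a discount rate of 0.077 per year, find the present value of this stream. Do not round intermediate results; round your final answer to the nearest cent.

£543195.97

PV of 3-year annuity: £8,630.00 × [1 − (1+0.077)^−3] / 0.077 = 22361.29028
Perpetuity value at year 3: £50,100.00 / 0.077 = 650649.35065
PV of perpetuity: 650649.35065 / (1+0.077)^3 = 520834.67592
Total PV = 22361.29028 + 520834.67592 = 543195.96619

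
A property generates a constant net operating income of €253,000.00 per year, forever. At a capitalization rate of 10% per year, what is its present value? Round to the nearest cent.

Level perpetuity: PV = C / r = €253,000.00 / 0.1 = €2,530,000.00

€2530000.00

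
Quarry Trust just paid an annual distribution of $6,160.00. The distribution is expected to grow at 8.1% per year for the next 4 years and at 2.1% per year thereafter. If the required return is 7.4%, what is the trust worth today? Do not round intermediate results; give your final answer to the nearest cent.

$146835.41

D_1 = 6658.96000
D_2 = 7198.33576
D_3 = 7781.40096
D_4 = 8411.69443
Terminal value at year 4: TV = D_4×(1+g_2)/(r−g_2) = 8588.34002/0.053 = 162044.15127
P_0 = D_1/(1+r)^1 + D_2/(1+r)^2 + D_3/(1+r)^3 + D_4/(1+r)^4 + TV/(1+r)^4
    = 6200.14898 + 6240.55963 + 6281.23367 + 6322.17281 + 121791.29127 = 146835.40635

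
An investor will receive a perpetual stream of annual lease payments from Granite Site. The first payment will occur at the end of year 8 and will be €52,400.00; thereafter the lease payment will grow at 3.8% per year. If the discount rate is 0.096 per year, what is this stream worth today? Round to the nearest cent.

Value at end of year 7: C₁ / (r − g) = €52,400.00 / (0.096 − 0.038) = €903,448.2759
Discount to today: PV = €903,448.2759 / (1 + 0.096)^7 = €903,448.2759 / 1.899651 = €475,586.39

€475586.39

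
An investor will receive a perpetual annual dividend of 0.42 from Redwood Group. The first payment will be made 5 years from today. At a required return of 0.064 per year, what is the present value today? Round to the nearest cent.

Value at end of year 4: C / r = 0.42 / 0.064 = 6.5625
Discount to today: PV = 6.5625 / (1 + 0.064)^4 = 6.5625 / 1.281641 = 5.12

5.12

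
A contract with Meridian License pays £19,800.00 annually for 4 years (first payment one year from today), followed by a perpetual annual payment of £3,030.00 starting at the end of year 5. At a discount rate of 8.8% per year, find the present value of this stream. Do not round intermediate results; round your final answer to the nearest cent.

£89001.28

PV of 4-year annuity: £19,800.00 × [1 − (1+0.088)^−4] / 0.088 = 64429.06485
Perpetuity value at year 4: £3,030.00 / 0.088 = 34431.81818
PV of perpetuity: 34431.81818 / (1+0.088)^4 = 24572.21886
Total PV = 64429.06485 + 24572.21886 = 89001.28372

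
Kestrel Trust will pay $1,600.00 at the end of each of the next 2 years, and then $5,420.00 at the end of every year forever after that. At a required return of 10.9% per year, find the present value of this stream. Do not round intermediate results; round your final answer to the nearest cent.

$43174.23

PV of 2-year annuity: $1,600.00 × [1 − (1+0.109)^−2] / 0.109 = 2743.68008
Perpetuity value at year 2: $5,420.00 / 0.109 = 49724.77064
PV of perpetuity: 49724.77064 / (1+0.109)^2 = 40430.55437
Total PV = 2743.68008 + 40430.55437 = 43174.23445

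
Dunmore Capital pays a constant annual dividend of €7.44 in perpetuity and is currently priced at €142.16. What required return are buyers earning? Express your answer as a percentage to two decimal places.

5.23%

P = C/r ⇒ r = C/P = €7.44/€142.16 = 0.052335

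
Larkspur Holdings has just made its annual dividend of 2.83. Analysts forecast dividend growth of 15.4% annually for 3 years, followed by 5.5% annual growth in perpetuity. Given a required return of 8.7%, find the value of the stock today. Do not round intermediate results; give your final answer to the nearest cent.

121.22

D_1 = 3.26582
D_2 = 3.76876
D_3 = 4.34914
Terminal value at year 3: TV = D_3×(1+g_2)/(r−g_2) = 4.58835/0.032 = 143.38587
P_0 = D_1/(1+r)^1 + D_2/(1+r)^2 + D_3/(1+r)^3 + TV/(1+r)^3
    = 3.00443 + 3.18962 + 3.38622 + 111.63946 = 121.21973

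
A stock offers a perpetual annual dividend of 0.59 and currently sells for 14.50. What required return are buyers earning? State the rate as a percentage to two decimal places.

P = C/r ⇒ r = C/P = 0.59/14.50 = 0.040690

4.07%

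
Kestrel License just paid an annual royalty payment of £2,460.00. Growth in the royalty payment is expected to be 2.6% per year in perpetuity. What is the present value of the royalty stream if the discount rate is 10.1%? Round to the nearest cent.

D₁ = D₀ × (1 + g) = £2,460.00 × 1.026 = £2,523.9600
Growing perpetuity: P = D₁ / (r − g) = £2,523.9600 / (0.101 − 0.026) = £33,652.80

£33652.80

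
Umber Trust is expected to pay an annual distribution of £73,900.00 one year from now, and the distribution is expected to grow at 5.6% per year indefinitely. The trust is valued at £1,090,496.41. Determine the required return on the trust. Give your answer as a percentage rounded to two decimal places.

12.38%

P = D₁/(r − g) ⇒ r = D₁/P + g = £73,900.0000/£1,090,496.41 + 0.056 = 0.067767 + 0.056 = 0.123767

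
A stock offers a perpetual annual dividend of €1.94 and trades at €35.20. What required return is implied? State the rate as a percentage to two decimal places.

5.51%

P = C/r ⇒ r = C/P = €1.94/€35.20 = 0.055114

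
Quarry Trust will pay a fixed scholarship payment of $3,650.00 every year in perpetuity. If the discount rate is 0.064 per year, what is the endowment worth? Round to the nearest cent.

Level perpetuity: PV = C / r = $3,650.00 / 0.064 = $57,031.25

$57031.25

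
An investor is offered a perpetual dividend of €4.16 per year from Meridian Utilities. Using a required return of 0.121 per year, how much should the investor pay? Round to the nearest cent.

Level perpetuity: PV = C / r = €4.16 / 0.121 = €34.38

€34.38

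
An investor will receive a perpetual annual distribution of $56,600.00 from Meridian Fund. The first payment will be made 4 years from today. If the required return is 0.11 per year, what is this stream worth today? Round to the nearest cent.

Value at end of year 3: C / r = $56,600.00 / 0.11 = $514,545.4545
Discount to today: PV = $514,545.4545 / (1 + 0.11)^3 = $514,545.4545 / 1.367631 = $376,231.20

$376231.20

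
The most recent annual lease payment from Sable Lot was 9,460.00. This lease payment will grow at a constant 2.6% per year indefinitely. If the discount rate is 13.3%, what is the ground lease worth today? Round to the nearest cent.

90709.91

D₁ = D₀ × (1 + g) = 9,460.00 × 1.026 = 9,705.9600
Growing perpetuity: P = D₁ / (r − g) = 9,705.9600 / (0.133 − 0.026) = 90,709.91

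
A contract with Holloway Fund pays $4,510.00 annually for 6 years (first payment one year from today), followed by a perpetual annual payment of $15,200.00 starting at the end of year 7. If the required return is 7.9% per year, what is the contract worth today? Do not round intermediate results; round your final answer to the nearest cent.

$142836.20

PV of 6-year annuity: $4,510.00 × [1 − (1+0.079)^−6] / 0.079 = 20912.58781
Perpetuity value at year 6: $15,200.00 / 0.079 = 192405.06329
PV of perpetuity: 192405.06329 / (1+0.079)^6 = 121923.61434
Total PV = 20912.58781 + 121923.61434 = 142836.20216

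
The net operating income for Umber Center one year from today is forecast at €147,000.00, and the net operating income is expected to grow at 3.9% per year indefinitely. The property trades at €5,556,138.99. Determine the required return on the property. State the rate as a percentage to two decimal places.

P = D₁/(r − g) ⇒ r = D₁/P + g = €147,000.0000/€5,556,138.99 + 0.039 = 0.026457 + 0.039 = 0.065457

6.55%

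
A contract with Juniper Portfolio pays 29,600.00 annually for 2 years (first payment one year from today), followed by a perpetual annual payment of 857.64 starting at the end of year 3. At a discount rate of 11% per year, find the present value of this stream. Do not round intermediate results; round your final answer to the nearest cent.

PV of 2-year annuity: 29,600.00 × [1 − (1+0.11)^−2] / 0.11 = 50690.69069
Perpetuity value at year 2: 857.64 / 0.11 = 7796.72727
PV of perpetuity: 7796.72727 / (1+0.11)^2 = 6327.99876
Total PV = 50690.69069 + 6327.99876 = 57018.68945

57018.69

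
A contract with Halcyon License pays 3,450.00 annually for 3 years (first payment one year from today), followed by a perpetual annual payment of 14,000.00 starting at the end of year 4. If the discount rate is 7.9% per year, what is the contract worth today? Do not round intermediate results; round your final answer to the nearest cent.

PV of 3-year annuity: 3,450.00 × [1 − (1+0.079)^−3] / 0.079 = 8907.05189
Perpetuity value at year 3: 14,000.00 / 0.079 = 177215.18987
PV of perpetuity: 177215.18987 / (1+0.079)^3 = 141070.63146
Total PV = 8907.05189 + 141070.63146 = 149977.68336

149977.68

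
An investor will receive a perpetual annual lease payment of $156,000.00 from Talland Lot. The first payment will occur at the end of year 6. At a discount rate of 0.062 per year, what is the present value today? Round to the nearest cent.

$1862560.23

Value at end of year 5: C / r = $156,000.00 / 0.062 = $2,516,129.0323
Discount to today: PV = $2,516,129.0323 / (1 + 0.062)^5 = $2,516,129.0323 / 1.350898 = $1,862,560.23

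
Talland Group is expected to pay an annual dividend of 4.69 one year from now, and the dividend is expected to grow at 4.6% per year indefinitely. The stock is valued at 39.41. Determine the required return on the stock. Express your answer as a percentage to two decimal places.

P = D₁/(r − g) ⇒ r = D₁/P + g = 4.6900/39.41 + 0.046 = 0.119005 + 0.046 = 0.165005

16.50%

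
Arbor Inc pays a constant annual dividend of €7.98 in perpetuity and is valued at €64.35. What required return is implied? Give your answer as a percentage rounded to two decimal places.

12.40%

P = C/r ⇒ r = C/P = €7.98/€64.35 = 0.124009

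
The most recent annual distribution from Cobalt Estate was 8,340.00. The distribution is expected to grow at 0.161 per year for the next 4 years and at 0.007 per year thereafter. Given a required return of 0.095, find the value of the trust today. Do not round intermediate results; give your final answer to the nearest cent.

D_1 = 9682.74000
D_2 = 11241.66114
D_3 = 13051.56858
D_4 = 15152.87113
Terminal value at year 4: TV = D_4×(1+g_2)/(r−g_2) = 15258.94122/0.088 = 173397.05936
P_0 = D_1/(1+r)^1 + D_2/(1+r)^2 + D_3/(1+r)^3 + D_4/(1+r)^4 + TV/(1+r)^4
    = 8842.68493 + 9375.66868 + 9940.77748 + 10539.94763 + 120610.53705 = 159309.61577

159309.62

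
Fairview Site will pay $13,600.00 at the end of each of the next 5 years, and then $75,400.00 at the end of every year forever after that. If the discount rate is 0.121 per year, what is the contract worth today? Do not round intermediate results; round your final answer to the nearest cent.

PV of 5-year annuity: $13,600.00 × [1 − (1+0.121)^−5] / 0.121 = 48903.74869
Perpetuity value at year 5: $75,400.00 / 0.121 = 623140.49587
PV of perpetuity: 623140.49587 / (1+0.121)^5 = 352012.35976
Total PV = 48903.74869 + 352012.35976 = 400916.10845

$400916.11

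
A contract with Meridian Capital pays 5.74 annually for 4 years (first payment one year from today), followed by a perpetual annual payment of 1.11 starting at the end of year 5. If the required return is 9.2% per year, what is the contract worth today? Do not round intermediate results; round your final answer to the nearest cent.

27.00

PV of 4-year annuity: 5.74 × [1 − (1+0.092)^−4] / 0.092 = 18.51465
Perpetuity value at year 4: 1.11 / 0.092 = 12.06522
PV of perpetuity: 12.06522 / (1+0.092)^4 = 8.48486
Total PV = 18.51465 + 8.48486 = 26.99951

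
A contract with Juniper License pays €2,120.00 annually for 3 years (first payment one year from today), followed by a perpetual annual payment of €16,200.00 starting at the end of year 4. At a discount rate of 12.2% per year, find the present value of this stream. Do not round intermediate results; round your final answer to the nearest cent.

PV of 3-year annuity: €2,120.00 × [1 − (1+0.122)^−3] / 0.122 = 5074.43344
Perpetuity value at year 3: €16,200.00 / 0.122 = 132786.88525
PV of perpetuity: 132786.88525 / (1+0.122)^3 = 94010.55425
Total PV = 5074.43344 + 94010.55425 = 99084.98769

€99084.99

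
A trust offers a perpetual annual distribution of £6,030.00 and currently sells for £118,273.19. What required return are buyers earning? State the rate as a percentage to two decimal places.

P = C/r ⇒ r = C/P = £6,030.00/£118,273.19 = 0.050984

5.10%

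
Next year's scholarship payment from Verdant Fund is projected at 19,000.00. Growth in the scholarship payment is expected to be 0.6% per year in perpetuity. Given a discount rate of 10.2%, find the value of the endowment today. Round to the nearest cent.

Growing perpetuity: P = D₁ / (r − g) = 19,000.0000 / (0.102 − 0.006) = 197,916.67

197916.67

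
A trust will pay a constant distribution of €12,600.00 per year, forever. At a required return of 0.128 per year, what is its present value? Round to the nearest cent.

Level perpetuity: PV = C / r = €12,600.00 / 0.128 = €98,437.50

€98437.50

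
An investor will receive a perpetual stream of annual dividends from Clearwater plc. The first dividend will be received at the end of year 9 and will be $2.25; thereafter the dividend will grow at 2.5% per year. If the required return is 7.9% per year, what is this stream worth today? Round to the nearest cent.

$22.68

Value at end of year 8: C₁ / (r − g) = $2.25 / (0.079 − 0.025) = $41.6667
Discount to today: PV = $41.6667 / (1 + 0.079)^8 = $41.6667 / 1.837264 = $22.68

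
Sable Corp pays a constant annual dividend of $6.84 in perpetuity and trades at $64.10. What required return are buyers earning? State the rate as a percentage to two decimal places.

10.67%

P = C/r ⇒ r = C/P = $6.84/$64.10 = 0.106708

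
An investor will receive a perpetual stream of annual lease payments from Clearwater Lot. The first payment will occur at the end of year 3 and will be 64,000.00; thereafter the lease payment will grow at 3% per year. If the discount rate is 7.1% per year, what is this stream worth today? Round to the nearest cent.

1360871.68

Value at end of year 2: C₁ / (r − g) = 64,000.00 / (0.071 − 0.03) = 1,560,975.6098
Discount to today: PV = 1,560,975.6098 / (1 + 0.071)^2 = 1,560,975.6098 / 1.147041 = 1,360,871.68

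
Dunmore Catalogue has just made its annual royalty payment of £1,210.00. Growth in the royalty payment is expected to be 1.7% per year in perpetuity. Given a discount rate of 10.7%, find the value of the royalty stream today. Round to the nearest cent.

£13673.00

D₁ = D₀ × (1 + g) = £1,210.00 × 1.017 = £1,230.5700
Growing perpetuity: P = D₁ / (r − g) = £1,230.5700 / (0.107 − 0.017) = £13,673.00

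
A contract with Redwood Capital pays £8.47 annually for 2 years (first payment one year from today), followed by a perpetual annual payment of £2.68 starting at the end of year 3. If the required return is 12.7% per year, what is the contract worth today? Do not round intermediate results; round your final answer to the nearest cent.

£30.80

PV of 2-year annuity: £8.47 × [1 − (1+0.127)^−2] / 0.127 = 14.18414
Perpetuity value at year 2: £2.68 / 0.127 = 21.10236
PV of perpetuity: 21.10236 / (1+0.127)^2 = 16.61435
Total PV = 14.18414 + 16.61435 = 30.79849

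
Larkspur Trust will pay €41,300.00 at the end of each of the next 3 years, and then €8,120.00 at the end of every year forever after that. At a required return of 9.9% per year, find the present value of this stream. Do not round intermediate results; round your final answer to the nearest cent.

PV of 3-year annuity: €41,300.00 × [1 − (1+0.099)^−3] / 0.099 = 102888.07331
Perpetuity value at year 3: €8,120.00 / 0.099 = 82020.20202
PV of perpetuity: 82020.20202 / (1+0.099)^3 = 61791.36049
Total PV = 102888.07331 + 61791.36049 = 164679.43380

€164679.43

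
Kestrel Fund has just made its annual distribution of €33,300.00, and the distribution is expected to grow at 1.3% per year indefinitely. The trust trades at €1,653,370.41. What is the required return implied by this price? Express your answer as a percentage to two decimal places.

D₁ = €33,300.00 × 1.013 = €33,732.9000
P = D₁/(r − g) ⇒ r = D₁/P + g = €33,732.9000/€1,653,370.41 + 0.013 = 0.020403 + 0.013 = 0.033403

3.34%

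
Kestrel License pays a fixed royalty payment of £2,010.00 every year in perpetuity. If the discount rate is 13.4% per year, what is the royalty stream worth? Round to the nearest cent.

£15000.00

Level perpetuity: PV = C / r = £2,010.00 / 0.134 = £15,000.00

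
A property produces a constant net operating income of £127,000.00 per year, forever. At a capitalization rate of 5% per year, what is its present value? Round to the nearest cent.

Level perpetuity: PV = C / r = £127,000.00 / 0.05 = £2,540,000.00

£2540000.00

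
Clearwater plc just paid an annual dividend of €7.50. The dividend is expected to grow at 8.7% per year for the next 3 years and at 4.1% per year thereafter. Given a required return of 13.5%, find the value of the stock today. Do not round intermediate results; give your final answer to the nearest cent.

€93.61

D_1 = 8.15250
D_2 = 8.86177
D_3 = 9.63274
Terminal value at year 3: TV = D_3×(1+g_2)/(r−g_2) = 10.02768/0.094 = 106.67749
P_0 = D_1/(1+r)^1 + D_2/(1+r)^2 + D_3/(1+r)^3 + TV/(1+r)^3
    = 7.18282 + 6.87905 + 6.58813 + 72.96006 = 93.61006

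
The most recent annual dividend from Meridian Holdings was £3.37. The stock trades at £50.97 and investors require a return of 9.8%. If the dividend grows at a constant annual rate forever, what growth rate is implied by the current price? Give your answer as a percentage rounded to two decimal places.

P = D₀(1+g)/(r−g) ⇒ P(r−g) = D₀(1+g) ⇒ g(P+D₀) = P·r − D₀
g = (P·r − D₀)/(P + D₀) = (£50.97×0.098 − £3.37) / (£50.97 + £3.37) = 0.029905

2.99%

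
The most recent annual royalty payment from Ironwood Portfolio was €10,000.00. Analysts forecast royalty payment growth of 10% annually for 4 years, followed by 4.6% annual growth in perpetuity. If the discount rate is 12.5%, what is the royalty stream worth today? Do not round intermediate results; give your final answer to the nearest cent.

D_1 = 11000.00000
D_2 = 12100.00000
D_3 = 13310.00000
D_4 = 14641.00000
Terminal value at year 4: TV = D_4×(1+g_2)/(r−g_2) = 15314.48600/0.079 = 193854.25316
P_0 = D_1/(1+r)^1 + D_2/(1+r)^2 + D_3/(1+r)^3 + D_4/(1+r)^4 + TV/(1+r)^4
    = 9777.77778 + 9560.49383 + 9348.03841 + 9140.30422 + 121022.25590 = 158848.87014

€158848.87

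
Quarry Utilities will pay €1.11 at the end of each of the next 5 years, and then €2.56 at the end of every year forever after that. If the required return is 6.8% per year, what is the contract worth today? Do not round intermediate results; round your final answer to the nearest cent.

PV of 5-year annuity: €1.11 × [1 − (1+0.068)^−5] / 0.068 = 4.57570
Perpetuity value at year 5: €2.56 / 0.068 = 37.64706
PV of perpetuity: 37.64706 / (1+0.068)^5 = 27.09410
Total PV = 4.57570 + 27.09410 = 31.66980

€31.67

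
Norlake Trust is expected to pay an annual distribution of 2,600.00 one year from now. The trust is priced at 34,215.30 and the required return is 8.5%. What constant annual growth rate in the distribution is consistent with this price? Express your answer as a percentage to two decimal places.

0.90%

P = D₁/(r−g) ⇒ g = r − D₁/P = 0.085 − 2,600.00/34,215.30 = 0.009011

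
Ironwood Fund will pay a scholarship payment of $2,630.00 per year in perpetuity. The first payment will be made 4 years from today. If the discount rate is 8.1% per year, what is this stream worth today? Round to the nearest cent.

Value at end of year 3: C / r = $2,630.00 / 0.081 = $32,469.1358
Discount to today: PV = $32,469.1358 / (1 + 0.081)^3 = $32,469.1358 / 1.263214 = $25,703.58

$25703.58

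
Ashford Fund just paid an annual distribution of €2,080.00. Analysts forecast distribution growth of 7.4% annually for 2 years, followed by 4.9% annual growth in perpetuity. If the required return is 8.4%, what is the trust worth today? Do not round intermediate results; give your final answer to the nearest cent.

€65298.29

D_1 = 2233.92000
D_2 = 2399.23008
Terminal value at year 2: TV = D_2×(1+g_2)/(r−g_2) = 2516.79235/0.035 = 71908.35297
P_0 = D_1/(1+r)^1 + D_2/(1+r)^2 + TV/(1+r)^2
    = 2060.81181 + 2041.80063 + 61195.68171 = 65298.29415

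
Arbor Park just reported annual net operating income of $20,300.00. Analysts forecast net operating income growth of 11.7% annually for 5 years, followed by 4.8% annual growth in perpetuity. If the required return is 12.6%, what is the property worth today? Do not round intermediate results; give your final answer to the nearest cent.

$361113.27

D_1 = 22675.10000
D_2 = 25328.08670
D_3 = 28291.47284
D_4 = 31601.57517
D_5 = 35298.95946
Terminal value at year 5: TV = D_5×(1+g_2)/(r−g_2) = 36993.30952/0.078 = 474273.19891
P_0 = D_1/(1+r)^1 + D_2/(1+r)^2 + D_3/(1+r)^3 + D_4/(1+r)^4 + D_5/(1+r)^5 + TV/(1+r)^5
    = 20137.74423 + 19976.78535 + 19817.11300 + 19658.71689 + 19501.58682 + 262021.32042 = 361113.26670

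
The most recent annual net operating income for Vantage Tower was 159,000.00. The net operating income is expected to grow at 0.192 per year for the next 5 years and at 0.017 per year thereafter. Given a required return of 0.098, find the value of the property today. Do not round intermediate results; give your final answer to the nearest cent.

D_1 = 189528.00000
D_2 = 225917.37600
D_3 = 269293.51219
D_4 = 320997.86653
D_5 = 382629.45691
Terminal value at year 5: TV = D_5×(1+g_2)/(r−g_2) = 389134.15767/0.081 = 4804125.40339
P_0 = D_1/(1+r)^1 + D_2/(1+r)^2 + D_3/(1+r)^3 + D_4/(1+r)^4 + D_5/(1+r)^5 + TV/(1+r)^5
    = 172612.02186 + 187389.37163 + 203431.81329 + 220847.65158 + 239754.46328 + 3010250.48346 = 4034285.80510

4034285.81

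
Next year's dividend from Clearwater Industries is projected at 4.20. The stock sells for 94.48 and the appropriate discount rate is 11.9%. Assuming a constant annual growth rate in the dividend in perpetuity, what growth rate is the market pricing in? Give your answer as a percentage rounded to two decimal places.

7.45%

P = D₁/(r−g) ⇒ g = r − D₁/P = 0.119 − 4.20/94.48 = 0.074546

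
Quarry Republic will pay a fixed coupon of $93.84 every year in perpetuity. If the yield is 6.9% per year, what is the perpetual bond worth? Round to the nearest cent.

Level perpetuity: PV = C / r = $93.84 / 0.069 = $1,360.00

$1360.00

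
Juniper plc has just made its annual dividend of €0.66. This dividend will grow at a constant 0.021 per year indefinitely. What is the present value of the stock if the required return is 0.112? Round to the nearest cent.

D₁ = D₀ × (1 + g) = €0.66 × 1.021 = €0.6739
Growing perpetuity: P = D₁ / (r − g) = €0.6739 / (0.112 − 0.021) = €7.41

€7.41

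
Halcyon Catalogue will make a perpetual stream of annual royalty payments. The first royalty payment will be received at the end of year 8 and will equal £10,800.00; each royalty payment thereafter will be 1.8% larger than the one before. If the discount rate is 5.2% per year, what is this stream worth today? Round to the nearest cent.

£222758.69

Value at end of year 7: C₁ / (r − g) = £10,800.00 / (0.052 − 0.018) = £317,647.0588
Discount to today: PV = £317,647.0588 / (1 + 0.052)^7 = £317,647.0588 / 1.425969 = £222,758.69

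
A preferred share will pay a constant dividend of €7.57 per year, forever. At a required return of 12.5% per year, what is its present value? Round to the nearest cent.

€60.56

Level perpetuity: PV = C / r = €7.57 / 0.125 = €60.56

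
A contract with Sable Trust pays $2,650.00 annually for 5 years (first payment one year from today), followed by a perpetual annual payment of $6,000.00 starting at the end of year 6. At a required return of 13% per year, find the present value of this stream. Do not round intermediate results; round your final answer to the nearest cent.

$34371.12

PV of 5-year annuity: $2,650.00 × [1 − (1+0.13)^−5] / 0.13 = 9320.66284
Perpetuity value at year 5: $6,000.00 / 0.13 = 46153.84615
PV of perpetuity: 46153.84615 / (1+0.13)^5 = 25050.45858
Total PV = 9320.66284 + 25050.45858 = 34371.12143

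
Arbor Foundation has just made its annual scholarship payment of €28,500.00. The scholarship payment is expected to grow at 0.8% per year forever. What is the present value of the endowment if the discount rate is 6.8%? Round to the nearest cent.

D₁ = D₀ × (1 + g) = €28,500.00 × 1.008 = €28,728.0000
Growing perpetuity: P = D₁ / (r − g) = €28,728.0000 / (0.068 − 0.008) = €478,800.00

€478800.00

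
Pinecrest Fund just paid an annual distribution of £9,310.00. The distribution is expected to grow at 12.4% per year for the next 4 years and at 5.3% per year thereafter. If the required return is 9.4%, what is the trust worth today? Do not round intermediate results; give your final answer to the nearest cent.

£306298.30

D_1 = 10464.44000
D_2 = 11762.03056
D_3 = 13220.52235
D_4 = 14859.86712
Terminal value at year 4: TV = D_4×(1+g_2)/(r−g_2) = 15647.44008/0.041 = 381644.87996
P_0 = D_1/(1+r)^1 + D_2/(1+r)^2 + D_3/(1+r)^3 + D_4/(1+r)^4 + TV/(1+r)^4
    = 9565.30165 + 9827.60425 + 10097.09980 + 10373.98553 + 266434.31132 = 306298.30254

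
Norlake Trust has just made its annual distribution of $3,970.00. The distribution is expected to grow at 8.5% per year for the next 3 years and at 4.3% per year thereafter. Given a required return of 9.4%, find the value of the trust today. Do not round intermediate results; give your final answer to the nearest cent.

D_1 = 4307.45000
D_2 = 4673.58325
D_3 = 5070.83783
Terminal value at year 3: TV = D_3×(1+g_2)/(r−g_2) = 5288.88385/0.051 = 103703.60496
P_0 = D_1/(1+r)^1 + D_2/(1+r)^2 + D_3/(1+r)^3 + TV/(1+r)^3
    = 3937.34004 + 3904.94876 + 3872.82395 + 79203.04666 = 90918.15940

$90918.16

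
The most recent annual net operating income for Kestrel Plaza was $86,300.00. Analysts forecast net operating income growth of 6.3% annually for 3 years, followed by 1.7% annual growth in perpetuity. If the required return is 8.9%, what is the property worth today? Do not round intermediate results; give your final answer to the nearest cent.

D_1 = 91736.90000
D_2 = 97516.32470
D_3 = 103659.85316
Terminal value at year 3: TV = D_3×(1+g_2)/(r−g_2) = 105422.07066/0.072 = 1464195.42583
P_0 = D_1/(1+r)^1 + D_2/(1+r)^2 + D_3/(1+r)^3 + TV/(1+r)^3
    = 84239.57759 + 82228.34801 + 80265.13676 + 1133745.05677 = 1380478.11914

$1380478.12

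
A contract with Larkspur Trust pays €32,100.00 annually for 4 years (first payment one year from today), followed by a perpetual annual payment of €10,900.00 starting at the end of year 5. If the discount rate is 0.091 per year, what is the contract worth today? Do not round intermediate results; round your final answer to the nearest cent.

PV of 4-year annuity: €32,100.00 × [1 − (1+0.091)^−4] / 0.091 = 103767.15235
Perpetuity value at year 4: €10,900.00 / 0.091 = 119780.21978
PV of perpetuity: 119780.21978 / (1+0.091)^4 = 84544.64468
Total PV = 103767.15235 + 84544.64468 = 188311.79703

€188311.80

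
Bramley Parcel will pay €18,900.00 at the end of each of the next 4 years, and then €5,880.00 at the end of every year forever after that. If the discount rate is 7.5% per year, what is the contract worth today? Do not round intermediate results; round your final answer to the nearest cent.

PV of 4-year annuity: €18,900.00 × [1 − (1+0.075)^−4] / 0.075 = 63302.26650
Perpetuity value at year 4: €5,880.00 / 0.075 = 78400.00000
PV of perpetuity: 78400.00000 / (1+0.075)^4 = 58705.96153
Total PV = 63302.26650 + 58705.96153 = 122008.22803

€122008.23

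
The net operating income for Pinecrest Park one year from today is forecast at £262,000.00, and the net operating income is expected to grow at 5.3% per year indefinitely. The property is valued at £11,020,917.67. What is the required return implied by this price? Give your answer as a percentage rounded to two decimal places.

P = D₁/(r − g) ⇒ r = D₁/P + g = £262,000.0000/£11,020,917.67 + 0.053 = 0.023773 + 0.053 = 0.076773

7.68%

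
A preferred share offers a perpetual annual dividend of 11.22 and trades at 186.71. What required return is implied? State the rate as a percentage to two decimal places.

6.01%

P = C/r ⇒ r = C/P = 11.22/186.71 = 0.060093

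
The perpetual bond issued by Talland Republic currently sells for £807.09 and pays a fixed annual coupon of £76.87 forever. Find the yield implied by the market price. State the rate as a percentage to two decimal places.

9.52%

P = C/r ⇒ r = C/P = £76.87/£807.09 = 0.095243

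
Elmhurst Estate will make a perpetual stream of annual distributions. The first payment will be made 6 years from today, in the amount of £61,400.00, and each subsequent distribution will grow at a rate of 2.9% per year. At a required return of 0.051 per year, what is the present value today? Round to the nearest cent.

£2176366.89

Value at end of year 5: C₁ / (r − g) = £61,400.00 / (0.051 − 0.029) = £2,790,909.0909
Discount to today: PV = £2,790,909.0909 / (1 + 0.051)^5 = £2,790,909.0909 / 1.282371 = £2,176,366.89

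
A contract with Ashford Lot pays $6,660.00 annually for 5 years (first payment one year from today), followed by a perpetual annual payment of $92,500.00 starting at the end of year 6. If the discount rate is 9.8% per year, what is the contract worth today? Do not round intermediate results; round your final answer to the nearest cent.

PV of 5-year annuity: $6,660.00 × [1 − (1+0.098)^−5] / 0.098 = 25376.16422
Perpetuity value at year 5: $92,500.00 / 0.098 = 943877.55102
PV of perpetuity: 943877.55102 / (1+0.098)^5 = 591430.82574
Total PV = 25376.16422 + 591430.82574 = 616806.98996

$616806.99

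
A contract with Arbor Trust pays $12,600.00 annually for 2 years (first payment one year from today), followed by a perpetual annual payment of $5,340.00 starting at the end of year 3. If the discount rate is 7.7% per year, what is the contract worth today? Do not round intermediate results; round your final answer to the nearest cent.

PV of 2-year annuity: $12,600.00 × [1 − (1+0.077)^−2] / 0.077 = 22561.89819
Perpetuity value at year 2: $5,340.00 / 0.077 = 69350.64935
PV of perpetuity: 69350.64935 / (1+0.077)^2 = 59788.70202
Total PV = 22561.89819 + 59788.70202 = 82350.60021

$82350.60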